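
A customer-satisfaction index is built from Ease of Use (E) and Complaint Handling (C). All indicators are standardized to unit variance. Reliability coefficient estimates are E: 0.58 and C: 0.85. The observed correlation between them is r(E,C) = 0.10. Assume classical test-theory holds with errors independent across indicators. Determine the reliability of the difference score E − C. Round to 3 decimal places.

0.683

Var(E−C) = 1 + 1 − 2·0.10 = 2 − 0.2 = 1.8.
Under uncorrelated errors the observed covariances equal the true-score covariances, so only the own-variance terms attenuate.
True-score variance = [0.58 + 0.85] − 0.2 = 1.43 − 0.2 = 1.23.
Reliability = 1.23 / 1.8 = 0.683.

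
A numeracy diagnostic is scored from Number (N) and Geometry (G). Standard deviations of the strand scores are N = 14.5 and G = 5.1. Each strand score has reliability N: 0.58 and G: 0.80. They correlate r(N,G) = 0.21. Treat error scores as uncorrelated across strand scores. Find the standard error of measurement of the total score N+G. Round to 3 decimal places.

Var(total) = 236.26 + 31.059 = 267.319.
True-score variance = 142.753 + 31.059 = 173.812, so reliability = 0.6502.
Error variance = 267.319 − 173.812 = 93.507; SEM = √93.507 = 9.670.

9.670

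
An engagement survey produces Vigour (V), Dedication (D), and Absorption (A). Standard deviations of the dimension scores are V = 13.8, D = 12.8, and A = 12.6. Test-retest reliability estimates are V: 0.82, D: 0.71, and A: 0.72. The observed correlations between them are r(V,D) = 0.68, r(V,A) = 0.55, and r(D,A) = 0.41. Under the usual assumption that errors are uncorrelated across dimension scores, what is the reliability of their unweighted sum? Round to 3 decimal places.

0.883

Var(V+D+A) = 13.8² + 12.8² + 12.6² + 2·[13.8·12.8·0.68 + 13.8·12.6·0.55 + 12.8·12.6·0.41] = 513.04 + 563.748 = 1076.79.
With uncorrelated errors the cross-covariances are all true-score covariance, so they carry over unchanged; only the diagonal terms shrink to ρᵢσᵢ².
True-score variance = [13.8²·0.82 + 12.8²·0.71 + 12.6²·0.72] + 563.748 = 386.794 + 563.748 = 950.542.
Reliability = 950.542 / 1076.79 = 0.883.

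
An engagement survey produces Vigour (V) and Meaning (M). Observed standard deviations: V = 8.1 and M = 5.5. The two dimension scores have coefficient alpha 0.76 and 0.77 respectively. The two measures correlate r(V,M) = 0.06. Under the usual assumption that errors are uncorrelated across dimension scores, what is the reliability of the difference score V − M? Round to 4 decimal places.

0.7492

Var(V−M) = 8.1² + 5.5² − 2·8.1·5.5·0.06 = 95.86 − 5.346 = 90.514.
Because errors are independent across components, Cov(Tᵢ,Tⱼ) = Cov(Xᵢ,Xⱼ); the off-diagonal part of the true-score variance is the same as above.
True-score variance = [8.1²·0.76 + 5.5²·0.77] − 5.346 = 73.1561 − 5.346 = 67.8101.
Reliability = 67.8101 / 90.514 = 0.7492.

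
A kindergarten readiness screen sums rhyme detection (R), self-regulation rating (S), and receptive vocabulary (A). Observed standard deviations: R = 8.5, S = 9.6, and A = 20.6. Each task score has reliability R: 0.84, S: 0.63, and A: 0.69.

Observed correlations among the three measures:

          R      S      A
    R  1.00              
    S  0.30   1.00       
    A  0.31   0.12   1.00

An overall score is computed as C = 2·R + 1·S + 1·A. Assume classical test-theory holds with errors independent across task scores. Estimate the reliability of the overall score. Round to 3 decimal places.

Var(C) = 2²·8.5² + 9.6² + 20.6² + 2·[2·8.5·9.6·0.30 + 2·8.5·20.6·0.31 + 9.6·20.6·0.12] = 805.52 + 362.506 = 1168.03.
Because errors are independent across components, Cov(Tᵢ,Tⱼ) = Cov(Xᵢ,Xⱼ); the off-diagonal part of the true-score variance is the same as above.
True-score variance = [2²·8.5²·0.84 + 9.6²·0.63 + 20.6²·0.69] + 362.506 = 593.629 + 362.506 = 956.136.
Reliability = 956.136 / 1168.03 = 0.819.

0.819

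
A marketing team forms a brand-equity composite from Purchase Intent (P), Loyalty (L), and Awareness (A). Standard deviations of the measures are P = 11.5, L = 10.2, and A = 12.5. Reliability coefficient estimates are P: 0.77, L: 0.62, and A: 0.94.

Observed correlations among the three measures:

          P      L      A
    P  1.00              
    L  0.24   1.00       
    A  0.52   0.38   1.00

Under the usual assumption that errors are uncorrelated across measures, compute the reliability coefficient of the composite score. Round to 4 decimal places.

Var(P+L+A) = 11.5² + 10.2² + 12.5² + 2·[11.5·10.2·0.24 + 11.5·12.5·0.52 + 10.2·12.5·0.38] = 392.54 + 302.704 = 695.244.
With uncorrelated errors the cross-covariances are all true-score covariance, so they carry over unchanged; only the diagonal terms shrink to ρᵢσᵢ².
True-score variance = [11.5²·0.77 + 10.2²·0.62 + 12.5²·0.94] + 302.704 = 313.212 + 302.704 = 615.916.
Reliability = 615.916 / 695.244 = 0.8859.

0.8859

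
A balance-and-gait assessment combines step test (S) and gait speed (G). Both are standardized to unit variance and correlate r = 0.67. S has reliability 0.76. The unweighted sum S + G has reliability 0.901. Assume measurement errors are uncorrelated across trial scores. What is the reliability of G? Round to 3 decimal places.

0.909

Var(S+G) = 2 + 2·0.67 = 3.340.
True-score variance = ρ_S + ρ_G + 2·0.67, so 0.901 = (0.76 + ρ_G + 1.34) / 3.340.
ρ_G = 0.901·3.340 − 0.76 − 1.34 = 0.909.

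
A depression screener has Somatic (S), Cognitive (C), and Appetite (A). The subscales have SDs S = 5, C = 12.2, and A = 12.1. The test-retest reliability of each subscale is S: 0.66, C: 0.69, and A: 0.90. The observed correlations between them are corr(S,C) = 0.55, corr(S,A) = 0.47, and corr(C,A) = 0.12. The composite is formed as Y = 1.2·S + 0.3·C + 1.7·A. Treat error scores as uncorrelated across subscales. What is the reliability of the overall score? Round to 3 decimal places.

0.907

Var(Y) = 1.2²·5² + 0.3²·12.2² + 1.7²·12.1² + 2·[0.36·5·12.2·0.55 + 2.04·5·12.1·0.47 + 0.51·12.2·12.1·0.12] = 472.52 + 158.239 = 630.76.
Because errors are independent across components, Cov(Tᵢ,Tⱼ) = Cov(Xᵢ,Xⱼ); the off-diagonal part of the true-score variance is the same as above.
True-score variance = [1.2²·5²·0.66 + 0.3²·12.2²·0.69 + 1.7²·12.1²·0.90] + 158.239 = 413.815 + 158.239 = 572.055.
Reliability = 572.055 / 630.76 = 0.907.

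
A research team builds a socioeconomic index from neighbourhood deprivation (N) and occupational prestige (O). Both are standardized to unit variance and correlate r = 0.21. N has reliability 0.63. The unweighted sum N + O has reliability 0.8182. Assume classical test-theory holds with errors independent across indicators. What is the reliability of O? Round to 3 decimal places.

Var(N+O) = 2 + 2·0.21 = 2.420.
True-score variance = ρ_N + ρ_O + 2·0.21, so 0.8182 = (0.63 + ρ_O + 0.42) / 2.420.
ρ_O = 0.8182·2.420 − 0.63 − 0.42 = 0.930.

0.930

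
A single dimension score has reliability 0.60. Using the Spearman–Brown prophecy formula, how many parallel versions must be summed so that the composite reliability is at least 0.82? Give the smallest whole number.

k ≥ ρ*(1−ρ₁)/(ρ₁(1−ρ*)) = 0.82·0.40 / (0.60·0.18) = 3.037.
Smallest integer k = 4.

4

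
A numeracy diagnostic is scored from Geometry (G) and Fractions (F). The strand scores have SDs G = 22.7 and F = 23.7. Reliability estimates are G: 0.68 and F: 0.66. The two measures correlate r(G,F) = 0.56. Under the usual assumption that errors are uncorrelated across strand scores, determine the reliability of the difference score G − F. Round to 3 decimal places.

0.250

Var(G−F) = 22.7² + 23.7² − 2·22.7·23.7·0.56 = 1076.98 − 602.549 = 474.431.
With uncorrelated errors the cross-covariances are all true-score covariance, so they carry over unchanged; only the diagonal terms shrink to ρᵢσᵢ².
True-score variance = [22.7²·0.68 + 23.7²·0.66] − 602.549 = 721.113 − 602.549 = 118.564.
Reliability = 118.564 / 474.431 = 0.250.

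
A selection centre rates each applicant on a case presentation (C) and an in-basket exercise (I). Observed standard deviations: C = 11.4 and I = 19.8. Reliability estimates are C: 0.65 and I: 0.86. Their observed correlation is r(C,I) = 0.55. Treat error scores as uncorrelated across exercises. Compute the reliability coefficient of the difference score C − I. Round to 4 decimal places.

Var(C−I) = 11.4² + 19.8² − 2·11.4·19.8·0.55 = 522 − 248.292 = 273.708.
Because errors are independent across components, Cov(Tᵢ,Tⱼ) = Cov(Xᵢ,Xⱼ); the off-diagonal part of the true-score variance is the same as above.
True-score variance = [11.4²·0.65 + 19.8²·0.86] − 248.292 = 421.628 − 248.292 = 173.336.
Reliability = 173.336 / 273.708 = 0.6333.

0.6333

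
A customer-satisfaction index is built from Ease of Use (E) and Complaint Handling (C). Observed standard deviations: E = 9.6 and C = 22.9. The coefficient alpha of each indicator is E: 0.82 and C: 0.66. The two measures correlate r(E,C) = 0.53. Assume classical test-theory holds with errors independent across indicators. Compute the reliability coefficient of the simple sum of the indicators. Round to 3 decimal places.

0.771

Var(E+C) = 9.6² + 22.9² + 2·[9.6·22.9·0.53] = 616.57 + 233.03 = 849.6.
With uncorrelated errors the cross-covariances are all true-score covariance, so they carry over unchanged; only the diagonal terms shrink to ρᵢσᵢ².
True-score variance = [9.6²·0.82 + 22.9²·0.66] + 233.03 = 421.682 + 233.03 = 654.712.
Reliability = 654.712 / 849.6 = 0.771.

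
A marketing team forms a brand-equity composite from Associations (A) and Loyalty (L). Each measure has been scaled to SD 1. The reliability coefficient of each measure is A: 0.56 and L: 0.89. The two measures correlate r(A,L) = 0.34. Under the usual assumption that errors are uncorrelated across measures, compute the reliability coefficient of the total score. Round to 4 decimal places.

0.7948

Var(A+L) = 2 + 2·[0.34] = 2 + 0.68 = 2.68.
With uncorrelated errors the cross-covariances are all true-score covariance, so they carry over unchanged; only the diagonal terms shrink to ρᵢσᵢ².
True-score variance = [0.56 + 0.89] + 0.68 = 1.45 + 0.68 = 2.13.
Reliability = 2.13 / 2.68 = 0.7948.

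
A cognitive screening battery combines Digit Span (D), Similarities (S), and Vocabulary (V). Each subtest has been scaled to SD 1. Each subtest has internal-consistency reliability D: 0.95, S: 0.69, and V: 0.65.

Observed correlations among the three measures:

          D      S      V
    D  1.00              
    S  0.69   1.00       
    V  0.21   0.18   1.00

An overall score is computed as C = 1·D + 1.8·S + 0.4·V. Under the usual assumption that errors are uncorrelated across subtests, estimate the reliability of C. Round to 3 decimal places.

0.848

Var(C) = 1 + 1.8² + 0.4² + 2·[1.8·0.69 + 0.4·0.21 + 0.72·0.18] = 4.4 + 2.9112 = 7.3112.
Under uncorrelated errors the observed covariances equal the true-score covariances, so only the own-variance terms attenuate.
True-score variance = [0.95 + 1.8²·0.69 + 0.4²·0.65] + 2.9112 = 3.2896 + 2.9112 = 6.2008.
Reliability = 6.2008 / 7.3112 = 0.848.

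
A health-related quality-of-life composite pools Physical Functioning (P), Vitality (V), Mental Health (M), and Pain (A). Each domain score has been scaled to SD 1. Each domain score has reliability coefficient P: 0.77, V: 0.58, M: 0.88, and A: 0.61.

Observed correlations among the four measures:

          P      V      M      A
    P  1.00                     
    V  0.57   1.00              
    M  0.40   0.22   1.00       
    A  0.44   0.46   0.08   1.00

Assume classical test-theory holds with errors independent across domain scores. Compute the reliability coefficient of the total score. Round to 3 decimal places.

0.861

Var(P+V+M+A) = 4 + 2·[0.57 + 0.40 + 0.44 + 0.22 + 0.46 + 0.08] = 4 + 4.34 = 8.34.
With uncorrelated errors the cross-covariances are all true-score covariance, so they carry over unchanged; only the diagonal terms shrink to ρᵢσᵢ².
True-score variance = [0.77 + 0.58 + 0.88 + 0.61] + 4.34 = 2.84 + 4.34 = 7.18.
Reliability = 7.18 / 8.34 = 0.861.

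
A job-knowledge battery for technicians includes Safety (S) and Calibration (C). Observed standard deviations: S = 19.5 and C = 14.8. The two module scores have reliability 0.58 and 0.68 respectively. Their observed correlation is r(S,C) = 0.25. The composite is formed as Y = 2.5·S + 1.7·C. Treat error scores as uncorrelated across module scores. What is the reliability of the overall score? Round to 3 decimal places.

0.669

Var(Y) = 2.5²·19.5² + 1.7²·14.8² + 2·[4.25·19.5·14.8·0.25] = 3009.59 + 613.275 = 3622.86.
Because errors are independent across components, Cov(Tᵢ,Tⱼ) = Cov(Xᵢ,Xⱼ); the off-diagonal part of the true-score variance is the same as above.
True-score variance = [2.5²·19.5²·0.58 + 1.7²·14.8²·0.68] + 613.275 = 1808.86 + 613.275 = 2422.14.
Reliability = 2422.14 / 3622.86 = 0.669.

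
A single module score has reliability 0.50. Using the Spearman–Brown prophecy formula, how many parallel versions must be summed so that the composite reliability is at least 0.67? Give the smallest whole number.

3

k ≥ ρ*(1−ρ₁)/(ρ₁(1−ρ*)) = 0.67·0.50 / (0.50·0.33) = 2.030.
Smallest integer k = 3.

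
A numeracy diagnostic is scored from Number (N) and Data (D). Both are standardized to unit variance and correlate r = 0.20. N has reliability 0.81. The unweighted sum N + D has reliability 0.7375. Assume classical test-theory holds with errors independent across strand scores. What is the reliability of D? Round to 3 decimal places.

Var(N+D) = 2 + 2·0.20 = 2.400.
True-score variance = ρ_N + ρ_D + 2·0.20, so 0.7375 = (0.81 + ρ_D + 0.40) / 2.400.
ρ_D = 0.7375·2.400 − 0.81 − 0.40 = 0.560.

0.560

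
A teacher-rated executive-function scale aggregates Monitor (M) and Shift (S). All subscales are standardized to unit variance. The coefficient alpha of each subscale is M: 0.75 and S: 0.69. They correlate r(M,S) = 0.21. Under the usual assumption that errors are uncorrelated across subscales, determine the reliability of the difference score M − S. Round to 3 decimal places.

Var(M−S) = 1 + 1 − 2·0.21 = 2 − 0.42 = 1.58.
Because errors are independent across components, Cov(Tᵢ,Tⱼ) = Cov(Xᵢ,Xⱼ); the off-diagonal part of the true-score variance is the same as above.
True-score variance = [0.75 + 0.69] − 0.42 = 1.44 − 0.42 = 1.02.
Reliability = 1.02 / 1.58 = 0.646.

0.646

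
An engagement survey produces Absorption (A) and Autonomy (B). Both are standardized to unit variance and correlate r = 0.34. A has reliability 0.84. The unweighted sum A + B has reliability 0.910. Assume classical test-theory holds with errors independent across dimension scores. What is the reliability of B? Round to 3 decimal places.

0.919

Var(A+B) = 2 + 2·0.34 = 2.680.
True-score variance = ρ_A + ρ_B + 2·0.34, so 0.910 = (0.84 + ρ_B + 0.68) / 2.680.
ρ_B = 0.910·2.680 − 0.84 − 0.68 = 0.919.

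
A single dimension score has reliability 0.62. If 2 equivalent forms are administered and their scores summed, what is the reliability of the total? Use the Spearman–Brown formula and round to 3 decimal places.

0.765

ρ_k = kρ / (1 + (k−1)ρ) = 2·0.62 / (1 + 1·0.62) = 1.240 / 1.620 = 0.765.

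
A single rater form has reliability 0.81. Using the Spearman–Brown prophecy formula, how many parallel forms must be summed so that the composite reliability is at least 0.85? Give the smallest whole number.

k ≥ ρ*(1−ρ₁)/(ρ₁(1−ρ*)) = 0.85·0.19 / (0.81·0.15) = 1.329.
Smallest integer k = 2.

2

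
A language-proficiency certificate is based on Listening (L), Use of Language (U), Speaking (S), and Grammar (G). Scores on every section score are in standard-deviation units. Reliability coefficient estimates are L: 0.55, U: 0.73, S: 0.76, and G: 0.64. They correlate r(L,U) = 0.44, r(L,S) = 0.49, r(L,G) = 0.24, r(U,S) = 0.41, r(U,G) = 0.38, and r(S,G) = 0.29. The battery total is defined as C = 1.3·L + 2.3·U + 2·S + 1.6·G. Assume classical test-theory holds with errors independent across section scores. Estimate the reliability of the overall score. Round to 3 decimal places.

0.855

Var(C) = 1.3² + 2.3² + 2² + 1.6² + 2·[2.99·0.44 + 2.6·0.49 + 2.08·0.24 + 4.6·0.41 + 3.68·0.38 + 3.2·0.29] = 13.54 + 14.6024 = 28.1424.
Because errors are independent across components, Cov(Tᵢ,Tⱼ) = Cov(Xᵢ,Xⱼ); the off-diagonal part of the true-score variance is the same as above.
True-score variance = [1.3²·0.55 + 2.3²·0.73 + 2²·0.76 + 1.6²·0.64] + 14.6024 = 9.4696 + 14.6024 = 24.072.
Reliability = 24.072 / 28.1424 = 0.855.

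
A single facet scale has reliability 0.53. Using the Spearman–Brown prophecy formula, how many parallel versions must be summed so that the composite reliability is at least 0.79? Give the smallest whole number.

4

k ≥ ρ*(1−ρ₁)/(ρ₁(1−ρ*)) = 0.79·0.47 / (0.53·0.21) = 3.336.
Smallest integer k = 4.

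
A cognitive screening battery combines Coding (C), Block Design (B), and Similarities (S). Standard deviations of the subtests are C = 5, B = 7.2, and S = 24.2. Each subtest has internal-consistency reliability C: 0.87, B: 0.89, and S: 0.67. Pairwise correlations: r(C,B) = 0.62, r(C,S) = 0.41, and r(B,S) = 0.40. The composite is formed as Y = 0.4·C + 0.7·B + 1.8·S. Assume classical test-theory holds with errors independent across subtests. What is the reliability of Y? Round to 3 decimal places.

Var(Y) = 0.4²·5² + 0.7²·7.2² + 1.8²·24.2² + 2·[0.28·5·7.2·0.62 + 0.72·5·24.2·0.41 + 1.26·7.2·24.2·0.40] = 1926.88 + 259.572 = 2186.45.
With uncorrelated errors the cross-covariances are all true-score covariance, so they carry over unchanged; only the diagonal terms shrink to ρᵢσᵢ².
True-score variance = [0.4²·5²·0.87 + 0.7²·7.2²·0.89 + 1.8²·24.2²·0.67] + 259.572 = 1297.39 + 259.572 = 1556.97.
Reliability = 1556.97 / 2186.45 = 0.712.

0.712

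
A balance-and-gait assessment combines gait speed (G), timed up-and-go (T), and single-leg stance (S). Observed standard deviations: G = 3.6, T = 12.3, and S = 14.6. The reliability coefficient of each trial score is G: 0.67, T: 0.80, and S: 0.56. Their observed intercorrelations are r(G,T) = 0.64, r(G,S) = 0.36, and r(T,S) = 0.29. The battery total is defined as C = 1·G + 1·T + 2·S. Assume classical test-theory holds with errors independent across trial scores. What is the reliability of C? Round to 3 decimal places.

0.698

Var(C) = 3.6² + 12.3² + 2²·14.6² + 2·[3.6·12.3·0.64 + 2·3.6·14.6·0.36 + 2·12.3·14.6·0.29] = 1016.89 + 340.678 = 1357.57.
With uncorrelated errors the cross-covariances are all true-score covariance, so they carry over unchanged; only the diagonal terms shrink to ρᵢσᵢ².
True-score variance = [3.6²·0.67 + 12.3²·0.80 + 2²·14.6²·0.56] + 340.678 = 607.194 + 340.678 = 947.871.
Reliability = 947.871 / 1357.57 = 0.698.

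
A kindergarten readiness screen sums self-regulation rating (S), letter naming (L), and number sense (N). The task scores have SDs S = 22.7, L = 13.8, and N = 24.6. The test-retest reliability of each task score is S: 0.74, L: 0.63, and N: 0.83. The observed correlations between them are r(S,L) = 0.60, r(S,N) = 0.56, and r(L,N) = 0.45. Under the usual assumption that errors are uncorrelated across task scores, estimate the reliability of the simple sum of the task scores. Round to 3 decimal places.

0.883

Var(S+L+N) = 22.7² + 13.8² + 24.6² + 2·[22.7·13.8·0.60 + 22.7·24.6·0.56 + 13.8·24.6·0.45] = 1310.89 + 1306.87 = 2617.76.
With uncorrelated errors the cross-covariances are all true-score covariance, so they carry over unchanged; only the diagonal terms shrink to ρᵢσᵢ².
True-score variance = [22.7²·0.74 + 13.8²·0.63 + 24.6²·0.83] + 1306.87 = 1003.57 + 1306.87 = 2310.45.
Reliability = 2310.45 / 2617.76 = 0.883.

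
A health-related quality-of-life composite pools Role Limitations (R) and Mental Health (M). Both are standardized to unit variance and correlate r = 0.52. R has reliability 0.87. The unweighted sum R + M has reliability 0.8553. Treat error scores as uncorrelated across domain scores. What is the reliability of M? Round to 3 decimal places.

Var(R+M) = 2 + 2·0.52 = 3.040.
True-score variance = ρ_R + ρ_M + 2·0.52, so 0.8553 = (0.87 + ρ_M + 1.04) / 3.040.
ρ_M = 0.8553·3.040 − 0.87 − 1.04 = 0.690.

0.690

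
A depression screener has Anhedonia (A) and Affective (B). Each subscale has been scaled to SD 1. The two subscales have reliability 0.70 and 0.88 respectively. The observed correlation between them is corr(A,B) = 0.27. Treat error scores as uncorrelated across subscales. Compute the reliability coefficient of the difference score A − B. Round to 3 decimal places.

Var(A−B) = 1 + 1 − 2·0.27 = 2 − 0.54 = 1.46.
With uncorrelated errors the cross-covariances are all true-score covariance, so they carry over unchanged; only the diagonal terms shrink to ρᵢσᵢ².
True-score variance = [0.70 + 0.88] − 0.54 = 1.58 − 0.54 = 1.04.
Reliability = 1.04 / 1.46 = 0.712.

0.712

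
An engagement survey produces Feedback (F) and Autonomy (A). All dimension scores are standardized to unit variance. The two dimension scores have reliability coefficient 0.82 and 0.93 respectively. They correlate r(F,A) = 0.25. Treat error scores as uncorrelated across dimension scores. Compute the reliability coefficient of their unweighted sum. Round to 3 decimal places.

Var(F+A) = 2 + 2·[0.25] = 2 + 0.5 = 2.5.
Under uncorrelated errors the observed covariances equal the true-score covariances, so only the own-variance terms attenuate.
True-score variance = [0.82 + 0.93] + 0.5 = 1.75 + 0.5 = 2.25.
Reliability = 2.25 / 2.5 = 0.900.

0.900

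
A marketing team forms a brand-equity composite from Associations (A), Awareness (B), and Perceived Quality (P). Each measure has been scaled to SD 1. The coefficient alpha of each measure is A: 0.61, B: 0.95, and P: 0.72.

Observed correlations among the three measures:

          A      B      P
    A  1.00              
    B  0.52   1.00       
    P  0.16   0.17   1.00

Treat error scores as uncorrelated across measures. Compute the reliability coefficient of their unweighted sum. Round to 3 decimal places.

Var(A+B+P) = 3 + 2·[0.52 + 0.16 + 0.17] = 3 + 1.7 = 4.7.
With uncorrelated errors the cross-covariances are all true-score covariance, so they carry over unchanged; only the diagonal terms shrink to ρᵢσᵢ².
True-score variance = [0.61 + 0.95 + 0.72] + 1.7 = 2.28 + 1.7 = 3.98.
Reliability = 3.98 / 4.7 = 0.847.

0.847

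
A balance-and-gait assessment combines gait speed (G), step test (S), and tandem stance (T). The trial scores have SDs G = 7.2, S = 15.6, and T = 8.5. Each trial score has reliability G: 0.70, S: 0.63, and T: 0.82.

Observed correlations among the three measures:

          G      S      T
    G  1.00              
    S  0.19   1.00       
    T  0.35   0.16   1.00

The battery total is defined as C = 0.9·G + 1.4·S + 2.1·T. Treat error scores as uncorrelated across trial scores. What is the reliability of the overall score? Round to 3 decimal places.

0.775

Var(C) = 0.9²·7.2² + 1.4²·15.6² + 2.1²·8.5² + 2·[1.26·7.2·15.6·0.19 + 1.89·7.2·8.5·0.35 + 2.94·15.6·8.5·0.16] = 837.598 + 259.496 = 1097.09.
Because errors are independent across components, Cov(Tᵢ,Tⱼ) = Cov(Xᵢ,Xⱼ); the off-diagonal part of the true-score variance is the same as above.
True-score variance = [0.9²·7.2²·0.70 + 1.4²·15.6²·0.63 + 2.1²·8.5²·0.82] + 259.496 = 591.165 + 259.496 = 850.661.
Reliability = 850.661 / 1097.09 = 0.775.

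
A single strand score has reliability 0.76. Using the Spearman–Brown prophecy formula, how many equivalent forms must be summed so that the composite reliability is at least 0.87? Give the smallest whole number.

3

k ≥ ρ*(1−ρ₁)/(ρ₁(1−ρ*)) = 0.87·0.24 / (0.76·0.13) = 2.113.
Smallest integer k = 3.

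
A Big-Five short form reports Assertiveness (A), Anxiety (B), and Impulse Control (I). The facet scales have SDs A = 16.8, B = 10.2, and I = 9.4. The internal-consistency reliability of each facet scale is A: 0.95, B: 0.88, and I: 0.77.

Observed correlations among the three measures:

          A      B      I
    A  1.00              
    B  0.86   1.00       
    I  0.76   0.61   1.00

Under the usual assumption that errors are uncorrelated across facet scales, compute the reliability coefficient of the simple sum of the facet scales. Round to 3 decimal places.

0.958

Var(A+B+I) = 16.8² + 10.2² + 9.4² + 2·[16.8·10.2·0.86 + 16.8·9.4·0.76 + 10.2·9.4·0.61] = 474.64 + 651.751 = 1126.39.
Because errors are independent across components, Cov(Tᵢ,Tⱼ) = Cov(Xᵢ,Xⱼ); the off-diagonal part of the true-score variance is the same as above.
True-score variance = [16.8²·0.95 + 10.2²·0.88 + 9.4²·0.77] + 651.751 = 427.72 + 651.751 = 1079.47.
Reliability = 1079.47 / 1126.39 = 0.958.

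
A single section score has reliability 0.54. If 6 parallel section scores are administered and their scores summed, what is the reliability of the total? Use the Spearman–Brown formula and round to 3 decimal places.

0.876

ρ_k = kρ / (1 + (k−1)ρ) = 6·0.54 / (1 + 5·0.54) = 3.240 / 3.700 = 0.876.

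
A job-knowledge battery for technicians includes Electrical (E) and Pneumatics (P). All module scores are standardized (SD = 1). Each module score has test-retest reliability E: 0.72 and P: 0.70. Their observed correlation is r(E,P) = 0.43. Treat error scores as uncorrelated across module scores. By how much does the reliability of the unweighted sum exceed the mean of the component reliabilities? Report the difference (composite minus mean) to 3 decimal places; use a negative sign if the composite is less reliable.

0.087

Var(sum) = 2 + 0.86 = 2.86; true-score variance = 1.42 + 0.86 = 2.28; composite reliability = 0.7972.
Mean component reliability = 0.7100.
Difference = 0.7972 − 0.7100 = 0.087.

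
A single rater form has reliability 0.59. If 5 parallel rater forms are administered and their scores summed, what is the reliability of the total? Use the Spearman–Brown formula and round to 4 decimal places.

ρ_k = kρ / (1 + (k−1)ρ) = 5·0.59 / (1 + 4·0.59) = 2.950 / 3.360 = 0.8780.

0.8780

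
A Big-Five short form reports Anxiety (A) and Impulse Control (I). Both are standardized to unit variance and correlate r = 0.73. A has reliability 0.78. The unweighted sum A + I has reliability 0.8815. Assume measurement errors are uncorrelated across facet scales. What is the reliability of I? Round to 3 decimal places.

Var(A+I) = 2 + 2·0.73 = 3.460.
True-score variance = ρ_A + ρ_I + 2·0.73, so 0.8815 = (0.78 + ρ_I + 1.46) / 3.460.
ρ_I = 0.8815·3.460 − 0.78 − 1.46 = 0.810.

0.810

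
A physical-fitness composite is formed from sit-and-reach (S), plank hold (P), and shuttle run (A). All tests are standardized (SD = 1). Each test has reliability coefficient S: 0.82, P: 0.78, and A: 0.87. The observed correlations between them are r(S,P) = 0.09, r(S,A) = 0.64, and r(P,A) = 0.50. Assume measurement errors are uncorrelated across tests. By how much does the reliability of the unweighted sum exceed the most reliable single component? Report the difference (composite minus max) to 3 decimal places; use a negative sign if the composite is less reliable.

0.033

Var(sum) = 3 + 2.46 = 5.46; true-score variance = 2.47 + 2.46 = 4.93; composite reliability = 0.9029.
Max component reliability = 0.8700.
Difference = 0.9029 − 0.8700 = 0.033.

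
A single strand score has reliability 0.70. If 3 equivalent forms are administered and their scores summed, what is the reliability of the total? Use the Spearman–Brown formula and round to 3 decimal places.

0.875

ρ_k = kρ / (1 + (k−1)ρ) = 3·0.70 / (1 + 2·0.70) = 2.100 / 2.400 = 0.875.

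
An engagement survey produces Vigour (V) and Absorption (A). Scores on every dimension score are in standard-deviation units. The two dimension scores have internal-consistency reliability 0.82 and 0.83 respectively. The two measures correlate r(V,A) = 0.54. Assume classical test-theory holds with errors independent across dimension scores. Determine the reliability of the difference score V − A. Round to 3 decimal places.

Var(V−A) = 1 + 1 − 2·0.54 = 2 − 1.08 = 0.92.
Under uncorrelated errors the observed covariances equal the true-score covariances, so only the own-variance terms attenuate.
True-score variance = [0.82 + 0.83] − 1.08 = 1.65 − 1.08 = 0.57.
Reliability = 0.57 / 0.92 = 0.620.

0.620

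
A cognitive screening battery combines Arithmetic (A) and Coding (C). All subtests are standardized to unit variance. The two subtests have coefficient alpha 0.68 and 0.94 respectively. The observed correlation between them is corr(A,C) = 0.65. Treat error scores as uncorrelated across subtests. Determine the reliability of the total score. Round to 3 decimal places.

0.885

Var(A+C) = 2 + 2·[0.65] = 2 + 1.3 = 3.3.
With uncorrelated errors the cross-covariances are all true-score covariance, so they carry over unchanged; only the diagonal terms shrink to ρᵢσᵢ².
True-score variance = [0.68 + 0.94] + 1.3 = 1.62 + 1.3 = 2.92.
Reliability = 2.92 / 3.3 = 0.885.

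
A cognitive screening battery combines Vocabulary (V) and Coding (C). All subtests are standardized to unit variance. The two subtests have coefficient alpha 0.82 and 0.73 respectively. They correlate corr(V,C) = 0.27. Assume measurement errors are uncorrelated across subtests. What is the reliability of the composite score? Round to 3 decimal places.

Var(V+C) = 2 + 2·[0.27] = 2 + 0.54 = 2.54.
With uncorrelated errors the cross-covariances are all true-score covariance, so they carry over unchanged; only the diagonal terms shrink to ρᵢσᵢ².
True-score variance = [0.82 + 0.73] + 0.54 = 1.55 + 0.54 = 2.09.
Reliability = 2.09 / 2.54 = 0.823.

0.823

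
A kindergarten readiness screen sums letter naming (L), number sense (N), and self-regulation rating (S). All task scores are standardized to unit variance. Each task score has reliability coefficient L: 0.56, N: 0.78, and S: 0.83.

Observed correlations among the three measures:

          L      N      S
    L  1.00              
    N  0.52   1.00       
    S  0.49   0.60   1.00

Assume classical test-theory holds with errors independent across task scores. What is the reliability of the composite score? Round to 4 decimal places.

Var(L+N+S) = 3 + 2·[0.52 + 0.49 + 0.60] = 3 + 3.22 = 6.22.
With uncorrelated errors the cross-covariances are all true-score covariance, so they carry over unchanged; only the diagonal terms shrink to ρᵢσᵢ².
True-score variance = [0.56 + 0.78 + 0.83] + 3.22 = 2.17 + 3.22 = 5.39.
Reliability = 5.39 / 6.22 = 0.8666.

0.8666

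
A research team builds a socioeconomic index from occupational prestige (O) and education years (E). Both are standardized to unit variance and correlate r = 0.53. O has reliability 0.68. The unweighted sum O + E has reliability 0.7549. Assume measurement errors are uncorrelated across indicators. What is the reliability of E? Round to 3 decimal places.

Var(O+E) = 2 + 2·0.53 = 3.060.
True-score variance = ρ_O + ρ_E + 2·0.53, so 0.7549 = (0.68 + ρ_E + 1.06) / 3.060.
ρ_E = 0.7549·3.060 − 0.68 − 1.06 = 0.570.

0.570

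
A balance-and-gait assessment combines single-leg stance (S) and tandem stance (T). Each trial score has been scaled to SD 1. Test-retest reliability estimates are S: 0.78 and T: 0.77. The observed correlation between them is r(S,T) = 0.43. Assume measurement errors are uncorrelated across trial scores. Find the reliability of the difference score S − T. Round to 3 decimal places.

0.605

Var(S−T) = 1 + 1 − 2·0.43 = 2 − 0.86 = 1.14.
Under uncorrelated errors the observed covariances equal the true-score covariances, so only the own-variance terms attenuate.
True-score variance = [0.78 + 0.77] − 0.86 = 1.55 − 0.86 = 0.69.
Reliability = 0.69 / 1.14 = 0.605.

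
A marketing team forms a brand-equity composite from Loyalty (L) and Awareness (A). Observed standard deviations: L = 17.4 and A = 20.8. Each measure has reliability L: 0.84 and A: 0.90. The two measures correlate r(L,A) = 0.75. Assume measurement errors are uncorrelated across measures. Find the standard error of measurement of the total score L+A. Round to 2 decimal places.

Var(total) = 735.4 + 542.88 = 1278.28.
True-score variance = 643.694 + 542.88 = 1186.57, so reliability = 0.9283.
Error variance = 1278.28 − 1186.57 = 91.7056; SEM = √91.7056 = 9.58.

9.58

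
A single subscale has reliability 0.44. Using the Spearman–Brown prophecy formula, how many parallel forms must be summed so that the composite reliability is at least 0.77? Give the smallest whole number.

5

k ≥ ρ*(1−ρ₁)/(ρ₁(1−ρ*)) = 0.77·0.56 / (0.44·0.23) = 4.261.
Smallest integer k = 5.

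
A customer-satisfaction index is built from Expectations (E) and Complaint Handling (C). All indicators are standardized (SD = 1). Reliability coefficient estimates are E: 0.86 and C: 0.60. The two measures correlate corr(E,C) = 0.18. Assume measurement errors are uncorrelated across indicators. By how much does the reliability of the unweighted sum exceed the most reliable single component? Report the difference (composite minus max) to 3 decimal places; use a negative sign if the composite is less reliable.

Var(sum) = 2 + 0.36 = 2.36; true-score variance = 1.46 + 0.36 = 1.82; composite reliability = 0.7712.
Max component reliability = 0.8600.
Difference = 0.7712 − 0.8600 = -0.089.

-0.089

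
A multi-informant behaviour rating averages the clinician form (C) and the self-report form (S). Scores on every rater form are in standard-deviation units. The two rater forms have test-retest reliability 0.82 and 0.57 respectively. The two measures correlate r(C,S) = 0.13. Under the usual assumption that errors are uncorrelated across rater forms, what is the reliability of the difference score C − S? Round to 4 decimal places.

Var(C−S) = 1 + 1 − 2·0.13 = 2 − 0.26 = 1.74.
With uncorrelated errors the cross-covariances are all true-score covariance, so they carry over unchanged; only the diagonal terms shrink to ρᵢσᵢ².
True-score variance = [0.82 + 0.57] − 0.26 = 1.39 − 0.26 = 1.13.
Reliability = 1.13 / 1.74 = 0.6494.

0.6494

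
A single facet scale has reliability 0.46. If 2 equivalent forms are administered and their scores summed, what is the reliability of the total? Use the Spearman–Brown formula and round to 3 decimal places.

0.630

ρ_k = kρ / (1 + (k−1)ρ) = 2·0.46 / (1 + 1·0.46) = 0.920 / 1.460 = 0.630.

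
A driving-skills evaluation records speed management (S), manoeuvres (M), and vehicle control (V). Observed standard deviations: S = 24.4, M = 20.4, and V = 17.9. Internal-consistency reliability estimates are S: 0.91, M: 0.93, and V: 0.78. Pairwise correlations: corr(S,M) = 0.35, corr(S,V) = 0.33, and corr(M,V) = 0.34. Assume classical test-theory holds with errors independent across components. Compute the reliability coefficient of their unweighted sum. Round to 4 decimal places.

Var(S+M+V) = 24.4² + 20.4² + 17.9² + 2·[24.4·20.4·0.35 + 24.4·17.9·0.33 + 20.4·17.9·0.34] = 1331.93 + 885.002 = 2216.93.
Under uncorrelated errors the observed covariances equal the true-score covariances, so only the own-variance terms attenuate.
True-score variance = [24.4²·0.91 + 20.4²·0.93 + 17.9²·0.78] + 885.002 = 1178.73 + 885.002 = 2063.73.
Reliability = 2063.73 / 2216.93 = 0.9309.

0.9309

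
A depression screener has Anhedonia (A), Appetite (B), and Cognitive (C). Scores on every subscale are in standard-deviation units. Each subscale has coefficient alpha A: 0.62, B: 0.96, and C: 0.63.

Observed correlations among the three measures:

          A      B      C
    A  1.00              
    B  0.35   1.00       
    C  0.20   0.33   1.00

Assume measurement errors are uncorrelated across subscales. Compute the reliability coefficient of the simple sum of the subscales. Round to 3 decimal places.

Var(A+B+C) = 3 + 2·[0.35 + 0.20 + 0.33] = 3 + 1.76 = 4.76.
With uncorrelated errors the cross-covariances are all true-score covariance, so they carry over unchanged; only the diagonal terms shrink to ρᵢσᵢ².
True-score variance = [0.62 + 0.96 + 0.63] + 1.76 = 2.21 + 1.76 = 3.97.
Reliability = 3.97 / 4.76 = 0.834.

0.834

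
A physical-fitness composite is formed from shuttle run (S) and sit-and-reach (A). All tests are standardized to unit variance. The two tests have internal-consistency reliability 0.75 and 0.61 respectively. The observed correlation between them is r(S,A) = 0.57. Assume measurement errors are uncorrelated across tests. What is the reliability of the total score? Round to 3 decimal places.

0.796

Var(S+A) = 2 + 2·[0.57] = 2 + 1.14 = 3.14.
With uncorrelated errors the cross-covariances are all true-score covariance, so they carry over unchanged; only the diagonal terms shrink to ρᵢσᵢ².
True-score variance = [0.75 + 0.61] + 1.14 = 1.36 + 1.14 = 2.5.
Reliability = 2.5 / 3.14 = 0.796.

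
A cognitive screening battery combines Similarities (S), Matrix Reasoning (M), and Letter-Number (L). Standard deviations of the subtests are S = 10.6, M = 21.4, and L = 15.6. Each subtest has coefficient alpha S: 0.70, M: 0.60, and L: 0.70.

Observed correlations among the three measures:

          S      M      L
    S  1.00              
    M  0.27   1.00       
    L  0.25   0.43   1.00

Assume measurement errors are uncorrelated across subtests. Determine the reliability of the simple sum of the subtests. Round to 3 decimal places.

0.778

Var(S+M+L) = 10.6² + 21.4² + 15.6² + 2·[10.6·21.4·0.27 + 10.6·15.6·0.25 + 21.4·15.6·0.43] = 813.68 + 492.276 = 1305.96.
Because errors are independent across components, Cov(Tᵢ,Tⱼ) = Cov(Xᵢ,Xⱼ); the off-diagonal part of the true-score variance is the same as above.
True-score variance = [10.6²·0.70 + 21.4²·0.60 + 15.6²·0.70] + 492.276 = 523.78 + 492.276 = 1016.06.
Reliability = 1016.06 / 1305.96 = 0.778.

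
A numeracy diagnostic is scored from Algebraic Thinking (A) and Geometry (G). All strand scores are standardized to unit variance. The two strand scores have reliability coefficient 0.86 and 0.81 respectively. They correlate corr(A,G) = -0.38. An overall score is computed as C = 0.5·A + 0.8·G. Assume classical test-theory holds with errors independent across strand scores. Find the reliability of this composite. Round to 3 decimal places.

Var(C) = 0.5² + 0.8² + 2·[0.4·(-0.38)] = 0.89 − 0.304 = 0.586.
Because errors are independent across components, Cov(Tᵢ,Tⱼ) = Cov(Xᵢ,Xⱼ); the off-diagonal part of the true-score variance is the same as above.
True-score variance = [0.5²·0.86 + 0.8²·0.81] − 0.304 = 0.7334 − 0.304 = 0.4294.
Reliability = 0.4294 / 0.586 = 0.733.

0.733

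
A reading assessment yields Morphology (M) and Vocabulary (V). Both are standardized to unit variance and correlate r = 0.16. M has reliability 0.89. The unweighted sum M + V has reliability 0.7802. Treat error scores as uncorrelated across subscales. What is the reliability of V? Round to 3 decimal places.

Var(M+V) = 2 + 2·0.16 = 2.320.
True-score variance = ρ_M + ρ_V + 2·0.16, so 0.7802 = (0.89 + ρ_V + 0.32) / 2.320.
ρ_V = 0.7802·2.320 − 0.89 − 0.32 = 0.600.

0.600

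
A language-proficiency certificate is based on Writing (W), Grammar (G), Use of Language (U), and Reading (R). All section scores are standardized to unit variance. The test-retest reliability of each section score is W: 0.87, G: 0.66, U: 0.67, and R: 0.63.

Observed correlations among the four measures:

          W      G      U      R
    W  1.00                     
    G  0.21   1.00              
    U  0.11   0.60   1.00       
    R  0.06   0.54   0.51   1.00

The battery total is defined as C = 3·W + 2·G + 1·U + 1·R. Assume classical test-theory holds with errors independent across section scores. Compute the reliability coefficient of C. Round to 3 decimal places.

Var(C) = 3² + 2² + 1 + 1 + 2·[6·0.21 + 3·0.11 + 3·0.06 + 2·0.60 + 2·0.54 + 0.51] = 15 + 9.12 = 24.12.
Because errors are independent across components, Cov(Tᵢ,Tⱼ) = Cov(Xᵢ,Xⱼ); the off-diagonal part of the true-score variance is the same as above.
True-score variance = [3²·0.87 + 2²·0.66 + 0.67 + 0.63] + 9.12 = 11.77 + 9.12 = 20.89.
Reliability = 20.89 / 24.12 = 0.866.

0.866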